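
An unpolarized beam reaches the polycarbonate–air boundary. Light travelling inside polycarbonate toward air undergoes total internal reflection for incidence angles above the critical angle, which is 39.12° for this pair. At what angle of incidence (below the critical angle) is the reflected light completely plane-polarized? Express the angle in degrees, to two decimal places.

At the critical angle sin θ_c = n₂/n₁, giving n₂/n₁ = sin 39.12° = 0.6309.
Then tan θ_B = n₂/n₁ = 0.6309, so θ_B = arctan 0.6309 = 32.25°.

θ_B ≈ 32.25°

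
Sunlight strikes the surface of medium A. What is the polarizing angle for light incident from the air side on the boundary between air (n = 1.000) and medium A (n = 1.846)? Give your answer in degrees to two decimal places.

tan θ_B = n₂/n₁ = 1.846/1.000 = 1.8460.
So θ_B = arctan 1.8460 = 61.56°.

θ_B ≈ 61.56°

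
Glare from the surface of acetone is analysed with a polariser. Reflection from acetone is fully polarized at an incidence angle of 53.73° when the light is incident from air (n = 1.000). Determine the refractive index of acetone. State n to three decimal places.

n ≈ 1.363

At the Brewster angle, tan θ_B = n₂/n₁ with n₁ on the incident side (air) and n₂ on the transmitted side (acetone).
n₂ = n₁ tan θ_B = 1.000 × tan 53.73° = 1.363.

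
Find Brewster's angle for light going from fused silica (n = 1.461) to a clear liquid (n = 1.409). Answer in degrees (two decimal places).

Here n₂/n₁ = 1.409/1.461 = 0.9644, and Brewster's law gives tan θ_B = n₂/n₁.
θ_B = arctan(0.9644) = 43.96°.

θ_B ≈ 43.96°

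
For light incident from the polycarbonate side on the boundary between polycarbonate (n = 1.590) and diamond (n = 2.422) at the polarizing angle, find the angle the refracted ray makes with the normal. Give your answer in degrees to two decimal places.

First find Brewster's angle: tan θ_B = 2.422/1.590 = 1.5233, giving θ_B = 56.72°.
The refracted ray is perpendicular to the reflected ray, so θ_t = 90° − θ_B = 33.28°.

θ_t ≈ 33.28°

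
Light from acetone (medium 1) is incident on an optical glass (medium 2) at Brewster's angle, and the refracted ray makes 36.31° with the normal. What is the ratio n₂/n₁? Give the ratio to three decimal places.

At Brewster incidence θ_B = 90° − θ_t = 90° − 36.31° = 53.69°.
Then n₂/n₁ = tan θ_B = tan 53.69° = 1.361.

n₂/n₁ ≈ 1.361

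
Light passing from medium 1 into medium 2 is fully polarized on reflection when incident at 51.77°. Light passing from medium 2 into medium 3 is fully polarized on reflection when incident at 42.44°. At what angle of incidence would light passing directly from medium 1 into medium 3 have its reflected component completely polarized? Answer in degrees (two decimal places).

n₂/n₁ = tan 51.77° = 1.2694 and n₃/n₂ = tan 42.44° = 0.9144.
Multiplying, n₃/n₁ = 1.2694 × 0.9144 = 1.1608, and θ_B(1→3) = arctan 1.1608 = 49.25°.

θ_B ≈ 49.25°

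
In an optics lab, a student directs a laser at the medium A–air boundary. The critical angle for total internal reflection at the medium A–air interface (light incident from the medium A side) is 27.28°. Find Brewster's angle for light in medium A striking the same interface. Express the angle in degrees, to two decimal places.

n₂/n₁ = sin θ_c = sin 27.28° = 0.4583.
tan θ_B equals the same ratio, so θ_B = arctan(0.4583) = 24.62°.

θ_B ≈ 24.62°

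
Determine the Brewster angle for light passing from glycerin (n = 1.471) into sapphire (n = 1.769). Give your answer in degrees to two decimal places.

θ_B ≈ 50.26°

Here n₂/n₁ = 1.769/1.471 = 1.2026, and Brewster's law gives tan θ_B = n₂/n₁.
So θ_B = arctan 1.2026 = 50.26°.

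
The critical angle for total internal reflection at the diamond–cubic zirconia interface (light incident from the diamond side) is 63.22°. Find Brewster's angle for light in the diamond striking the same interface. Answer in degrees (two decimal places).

sin θ_c = n₂/n₁, so n₂/n₁ = sin 63.22° = 0.8927.
Brewster: tan θ_B = n₂/n₁ = 0.8927.
θ_B = arctan(0.8927) = 41.76°.

θ_B ≈ 41.76°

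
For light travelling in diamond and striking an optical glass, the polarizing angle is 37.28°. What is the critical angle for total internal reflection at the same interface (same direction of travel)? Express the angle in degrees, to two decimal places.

θ_c ≈ 49.57°

n₂/n₁ = tan 37.28° = 0.7612; the critical angle satisfies sin θ_c = n₂/n₁.
θ_c = arcsin(0.7612) = 49.57°.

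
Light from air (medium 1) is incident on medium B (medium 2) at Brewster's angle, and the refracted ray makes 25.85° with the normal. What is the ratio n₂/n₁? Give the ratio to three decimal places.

At Brewster incidence θ_B = 90° − θ_t = 90° − 25.85° = 64.15°.
tan θ_B = n₂/n₁, so n₂/n₁ = tan 64.15° = 2.064.

n₂/n₁ ≈ 2.064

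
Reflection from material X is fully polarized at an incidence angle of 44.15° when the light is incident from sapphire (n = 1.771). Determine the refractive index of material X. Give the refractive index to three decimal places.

n ≈ 1.719

At Brewster's angle, tan θ_B = n₂/n₁ with n₁ on the incident side (sapphire) and n₂ on the transmitted side (material X).
n₂ = n₁ tan θ_B = 1.771 × tan 44.15° = 1.719.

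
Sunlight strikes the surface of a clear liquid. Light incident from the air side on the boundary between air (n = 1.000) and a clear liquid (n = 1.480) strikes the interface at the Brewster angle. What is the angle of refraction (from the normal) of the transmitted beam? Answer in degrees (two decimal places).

First find Brewster's angle: tan θ_B = 1.480/1.000 = 1.4800, giving θ_B = 55.95°.
At Brewster's angle the reflected and refracted rays are perpendicular, so θ_t = 90° − θ_B = 90° − 55.95° = 34.05°.

θ_t ≈ 34.05°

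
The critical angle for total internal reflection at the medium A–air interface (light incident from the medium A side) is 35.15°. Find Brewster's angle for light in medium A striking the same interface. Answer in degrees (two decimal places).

n₂/n₁ = sin θ_c = sin 35.15° = 0.5757.
tan θ_B equals the same ratio, so θ_B = arctan(0.5757) = 29.93°.

θ_B ≈ 29.93°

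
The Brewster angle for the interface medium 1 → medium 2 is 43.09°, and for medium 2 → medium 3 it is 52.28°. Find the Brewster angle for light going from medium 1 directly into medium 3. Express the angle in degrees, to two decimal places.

tan θ_B(1→2) = n₂/n₁ = tan 43.09° = 0.9355.
tan θ_B(2→3) = n₃/n₂ = tan 52.28° = 1.2929.
So n₃/n₁ = (n₂/n₁)(n₃/n₂) = 0.9355 × 1.2929 = 1.2095.
θ_B(1→3) = arctan(1.2095) = 50.42°.

θ_B ≈ 50.42°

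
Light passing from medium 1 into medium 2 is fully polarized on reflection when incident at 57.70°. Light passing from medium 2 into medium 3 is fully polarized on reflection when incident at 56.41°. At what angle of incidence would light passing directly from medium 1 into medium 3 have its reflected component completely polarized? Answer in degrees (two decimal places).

Each Brewster angle gives a ratio: n₂/n₁ = tan 57.70° = 1.5818, n₃/n₂ = tan 56.41° = 1.5057.
So n₃/n₁ = (n₂/n₁)(n₃/n₂) = 1.5818 × 1.5057 = 2.3818.
θ_B(1→3) = arctan(2.3818) = 67.22°.

θ_B ≈ 67.22°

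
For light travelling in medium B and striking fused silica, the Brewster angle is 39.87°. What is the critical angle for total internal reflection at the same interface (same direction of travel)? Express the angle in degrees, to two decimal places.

θ_c ≈ 56.64°

tan θ_B = n₂/n₁ = tan 39.87° = 0.8352.
Total internal reflection: sin θ_c = n₂/n₁ = 0.8352.
θ_c = arcsin(0.8352) = 56.64°.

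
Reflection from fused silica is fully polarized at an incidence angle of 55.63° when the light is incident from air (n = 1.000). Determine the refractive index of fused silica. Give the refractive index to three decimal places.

n ≈ 1.462

Full polarization of the reflected beam means tan θ_B = n₂/n₁, where n₁ is the incident medium (air).
n₂ = n₁ tan θ_B = 1.000 × tan 55.63° = 1.462.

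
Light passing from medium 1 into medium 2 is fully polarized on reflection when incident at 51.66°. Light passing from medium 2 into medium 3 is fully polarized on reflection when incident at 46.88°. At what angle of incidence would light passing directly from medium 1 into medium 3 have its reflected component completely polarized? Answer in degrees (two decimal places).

θ_B ≈ 53.48°

Each Brewster angle gives a ratio: n₂/n₁ = tan 51.66° = 1.2644, n₃/n₂ = tan 46.88° = 1.0679.
n₃/n₁ = 1.3502. Then tan θ_B(1→3) = n₃/n₁, so θ_B(1→3) = arctan(1.3502) = 53.48°.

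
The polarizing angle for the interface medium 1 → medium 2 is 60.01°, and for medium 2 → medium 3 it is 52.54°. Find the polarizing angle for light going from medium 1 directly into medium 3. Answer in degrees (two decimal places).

Each Brewster angle gives a ratio: n₂/n₁ = tan 60.01° = 1.7327, n₃/n₂ = tan 52.54° = 1.3051.
So n₃/n₁ = (n₂/n₁)(n₃/n₂) = 1.7327 × 1.3051 = 2.2614.
θ_B(1→3) = arctan(2.2614) = 66.15°.

θ_B ≈ 66.15°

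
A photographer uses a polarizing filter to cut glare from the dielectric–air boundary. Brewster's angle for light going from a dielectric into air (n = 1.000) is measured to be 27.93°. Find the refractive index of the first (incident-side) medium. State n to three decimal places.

n ≈ 1.886

Full polarization of the reflected beam means tan θ_B = n₂/n₁, where n₁ is the incident medium (a dielectric).
n₁ = n₂ / tan θ_B = 1.000 / tan 27.93° = 1.886.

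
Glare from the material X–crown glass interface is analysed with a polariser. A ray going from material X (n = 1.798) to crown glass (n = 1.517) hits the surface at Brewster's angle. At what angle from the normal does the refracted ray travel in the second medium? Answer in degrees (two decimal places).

θ_B = arctan(n₂/n₁) = arctan(1.517/1.798) = 40.15°.
Since θ_B + θ_t = 90° at Brewster incidence, θ_t = 90° − 40.15° = 49.85°.

θ_t ≈ 49.85°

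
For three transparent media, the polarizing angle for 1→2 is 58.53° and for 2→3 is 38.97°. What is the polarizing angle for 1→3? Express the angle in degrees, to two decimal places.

n₂/n₁ = tan 58.53° = 1.6338 and n₃/n₂ = tan 38.97° = 0.8089.
Multiplying, n₃/n₁ = 1.6338 × 0.8089 = 1.3216, and θ_B(1→3) = arctan 1.3216 = 52.89°.

θ_B ≈ 52.89°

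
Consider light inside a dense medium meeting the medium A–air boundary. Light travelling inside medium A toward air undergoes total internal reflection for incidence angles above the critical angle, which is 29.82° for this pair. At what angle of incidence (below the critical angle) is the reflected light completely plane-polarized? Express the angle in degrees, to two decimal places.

θ_B ≈ 26.44°

sin θ_c = n₂/n₁, so n₂/n₁ = sin 29.82° = 0.4973.
Brewster: tan θ_B = n₂/n₁ = 0.4973.
θ_B = arctan(0.4973) = 26.44°.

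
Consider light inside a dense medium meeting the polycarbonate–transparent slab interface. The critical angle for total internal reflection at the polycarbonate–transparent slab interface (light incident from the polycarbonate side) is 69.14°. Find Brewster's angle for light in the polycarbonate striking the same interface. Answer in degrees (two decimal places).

θ_B ≈ 43.06°

sin θ_c = n₂/n₁, so n₂/n₁ = sin 69.14° = 0.9345.
Brewster: tan θ_B = n₂/n₁ = 0.9345.
θ_B = arctan(0.9345) = 43.06°.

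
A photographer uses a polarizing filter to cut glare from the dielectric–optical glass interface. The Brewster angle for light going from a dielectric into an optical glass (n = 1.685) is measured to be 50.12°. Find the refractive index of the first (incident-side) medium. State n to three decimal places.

n ≈ 1.408

Full polarization of the reflected beam means tan θ_B = n₂/n₁, where n₁ is the incident medium (a dielectric).
n₁ = n₂ / tan θ_B = 1.685 / tan 50.12° = 1.408.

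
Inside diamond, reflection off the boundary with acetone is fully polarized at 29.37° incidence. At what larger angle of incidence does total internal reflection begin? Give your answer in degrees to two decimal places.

θ_c ≈ 34.25°

n₂/n₁ = tan 29.37° = 0.5628; the critical angle satisfies sin θ_c = n₂/n₁.
θ_c = arcsin(0.5628) = 34.25°.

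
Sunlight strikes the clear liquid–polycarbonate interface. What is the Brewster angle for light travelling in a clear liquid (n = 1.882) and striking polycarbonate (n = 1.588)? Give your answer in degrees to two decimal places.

θ_B ≈ 40.16°

Brewster's condition: tan θ_B = n₂/n₁ = 1.588/1.882 = 0.8438.
θ_B = arctan(0.8438) = 40.16°.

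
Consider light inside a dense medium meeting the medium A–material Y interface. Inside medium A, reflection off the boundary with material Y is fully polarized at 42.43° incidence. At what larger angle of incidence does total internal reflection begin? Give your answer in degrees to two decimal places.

θ_c ≈ 66.08°

From Brewster, n₂/n₁ = tan θ_B = tan 42.43° = 0.9141.
Then sin θ_c = n₂/n₁ = 0.9141, so θ_c = arcsin 0.9141 = 66.08°.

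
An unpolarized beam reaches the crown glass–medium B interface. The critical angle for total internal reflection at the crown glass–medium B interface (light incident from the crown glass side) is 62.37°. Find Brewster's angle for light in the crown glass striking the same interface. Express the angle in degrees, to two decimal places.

θ_B ≈ 41.54°

sin θ_c = n₂/n₁, so n₂/n₁ = sin 62.37° = 0.8860.
Brewster: tan θ_B = n₂/n₁ = 0.8860.
θ_B = arctan(0.8860) = 41.54°.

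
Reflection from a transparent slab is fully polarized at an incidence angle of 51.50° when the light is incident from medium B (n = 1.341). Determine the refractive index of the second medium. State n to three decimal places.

n ≈ 1.686

Brewster's law: tan θ_B = n₂/n₁ (light incident in medium B, refracted into a transparent slab).
n₂ = n₁ tan θ_B = 1.341 × tan 51.50° = 1.686.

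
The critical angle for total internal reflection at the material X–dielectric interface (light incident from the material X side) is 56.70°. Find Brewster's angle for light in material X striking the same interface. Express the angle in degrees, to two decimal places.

θ_B ≈ 39.89°

n₂/n₁ = sin θ_c = sin 56.70° = 0.8358.
tan θ_B equals the same ratio, so θ_B = arctan(0.8358) = 39.89°.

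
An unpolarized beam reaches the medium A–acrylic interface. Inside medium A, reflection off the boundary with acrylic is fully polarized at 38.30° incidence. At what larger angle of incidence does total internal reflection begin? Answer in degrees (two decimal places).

n₂/n₁ = tan 38.30° = 0.7898; the critical angle satisfies sin θ_c = n₂/n₁.
θ_c = arcsin(0.7898) = 52.16°.

θ_c ≈ 52.16°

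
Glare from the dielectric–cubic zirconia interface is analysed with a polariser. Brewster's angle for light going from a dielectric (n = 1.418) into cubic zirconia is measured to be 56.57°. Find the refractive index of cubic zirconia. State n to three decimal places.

n ≈ 2.148

Full polarization of the reflected beam means tan θ_B = n₂/n₁, where n₁ is the incident medium (a dielectric).
n₂ = n₁ tan θ_B = 1.418 × tan 56.57° = 2.148.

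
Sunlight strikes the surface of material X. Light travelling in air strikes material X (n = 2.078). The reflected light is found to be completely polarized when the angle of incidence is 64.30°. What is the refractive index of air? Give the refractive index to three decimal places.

n ≈ 1.000

Brewster's law: tan θ_B = n₂/n₁ (light incident in air, refracted into material X).
n₁ = n₂ / tan θ_B = 2.078 / tan 64.30° = 1.000.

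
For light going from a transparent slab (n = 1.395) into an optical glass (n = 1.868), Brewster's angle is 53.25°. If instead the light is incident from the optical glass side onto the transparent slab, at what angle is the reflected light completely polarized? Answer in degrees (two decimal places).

θ_B' ≈ 36.75°

The two Brewster angles are complementary: θ_B' = 90° − θ_B = 90° − 53.25° = 36.75°.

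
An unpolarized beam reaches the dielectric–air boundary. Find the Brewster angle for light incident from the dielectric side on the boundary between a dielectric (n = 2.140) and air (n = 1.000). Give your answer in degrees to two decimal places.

θ_B ≈ 25.05°

tan θ_B = n₂/n₁ = 1.000/2.140 = 0.4673.
θ_B = arctan(0.4673) = 25.05°.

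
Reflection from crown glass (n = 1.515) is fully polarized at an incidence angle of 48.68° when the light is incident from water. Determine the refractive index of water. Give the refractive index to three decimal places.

At Brewster's angle, tan θ_B = n₂/n₁ with n₁ on the incident side (water) and n₂ on the transmitted side (crown glass).
n₁ = n₂ / tan θ_B = 1.515 / tan 48.68° = 1.332.

n ≈ 1.332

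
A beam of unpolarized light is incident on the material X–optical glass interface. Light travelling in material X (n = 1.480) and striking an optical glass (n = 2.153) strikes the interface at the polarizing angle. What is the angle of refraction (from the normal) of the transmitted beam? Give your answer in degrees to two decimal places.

tan θ_B = n₂/n₁ = 2.153/1.480 = 1.4547, so θ_B = 55.49°.
Since θ_B + θ_t = 90° at Brewster incidence, θ_t = 90° − 55.49° = 34.51°.

θ_t ≈ 34.51°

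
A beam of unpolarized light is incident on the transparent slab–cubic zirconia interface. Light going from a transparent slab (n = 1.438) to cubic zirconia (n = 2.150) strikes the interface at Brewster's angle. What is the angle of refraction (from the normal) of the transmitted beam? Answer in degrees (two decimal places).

tan θ_B = n₂/n₁ = 2.150/1.438 = 1.4951, so θ_B = 56.22°.
The refracted ray is perpendicular to the reflected ray, so θ_t = 90° − θ_B = 33.78°.

θ_t ≈ 33.78°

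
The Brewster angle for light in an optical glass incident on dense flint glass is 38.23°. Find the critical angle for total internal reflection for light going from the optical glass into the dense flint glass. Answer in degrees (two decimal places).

tan θ_B = n₂/n₁ = tan 38.23° = 0.7878.
Total internal reflection: sin θ_c = n₂/n₁ = 0.7878.
θ_c = arcsin(0.7878) = 51.98°.

θ_c ≈ 51.98°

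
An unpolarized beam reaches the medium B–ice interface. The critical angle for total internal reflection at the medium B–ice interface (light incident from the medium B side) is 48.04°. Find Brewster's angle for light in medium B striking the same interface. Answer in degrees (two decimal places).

θ_B ≈ 36.63°

At the critical angle sin θ_c = n₂/n₁, giving n₂/n₁ = sin 48.04° = 0.7436.
Then tan θ_B = n₂/n₁ = 0.7436, so θ_B = arctan 0.7436 = 36.63°.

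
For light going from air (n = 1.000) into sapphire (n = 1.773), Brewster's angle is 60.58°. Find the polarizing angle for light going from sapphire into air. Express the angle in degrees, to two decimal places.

θ_B' ≈ 29.42°

Reversing the direction swaps n₁ and n₂, so tan θ_B' = 1/tan θ_B and θ_B' = 90° − θ_B.
Hence θ_B' = 90° − 60.58° = 29.42°.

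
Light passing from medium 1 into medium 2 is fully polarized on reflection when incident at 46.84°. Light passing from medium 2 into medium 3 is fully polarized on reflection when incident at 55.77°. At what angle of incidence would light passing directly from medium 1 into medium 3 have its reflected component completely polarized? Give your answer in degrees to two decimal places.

Each Brewster angle gives a ratio: n₂/n₁ = tan 46.84° = 1.0664, n₃/n₂ = tan 55.77° = 1.4698.
n₃/n₁ = 1.5674. Then tan θ_B(1→3) = n₃/n₁, so θ_B(1→3) = arctan(1.5674) = 57.46°.

θ_B ≈ 57.46°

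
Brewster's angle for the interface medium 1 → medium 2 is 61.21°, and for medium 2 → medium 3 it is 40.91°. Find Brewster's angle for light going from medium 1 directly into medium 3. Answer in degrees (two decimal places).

n₂/n₁ = tan 61.21° = 1.8197 and n₃/n₂ = tan 40.91° = 0.8665.
So n₃/n₁ = (n₂/n₁)(n₃/n₂) = 1.8197 × 0.8665 = 1.5769.
θ_B(1→3) = arctan(1.5769) = 57.62°.

θ_B ≈ 57.62°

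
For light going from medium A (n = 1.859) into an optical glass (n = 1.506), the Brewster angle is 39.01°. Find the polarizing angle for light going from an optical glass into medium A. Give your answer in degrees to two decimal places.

tan θ_B' = n₁/n₂ = 1/tan θ_B, so θ_B' = 90° − θ_B.
θ_B' = 90° − 39.01° = 50.99°.

θ_B' ≈ 50.99°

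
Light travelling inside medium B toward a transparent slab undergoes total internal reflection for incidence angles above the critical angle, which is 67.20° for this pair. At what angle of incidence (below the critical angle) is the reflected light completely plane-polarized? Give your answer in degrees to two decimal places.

n₂/n₁ = sin θ_c = sin 67.20° = 0.9219.
tan θ_B equals the same ratio, so θ_B = arctan(0.9219) = 42.67°.

θ_B ≈ 42.67°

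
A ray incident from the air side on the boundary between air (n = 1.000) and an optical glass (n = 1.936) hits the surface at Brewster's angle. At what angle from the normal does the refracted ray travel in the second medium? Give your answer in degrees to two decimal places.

θ_B = arctan(n₂/n₁) = arctan(1.936/1.000) = 62.68°.
Since θ_B + θ_t = 90° at Brewster incidence, θ_t = 90° − 62.68° = 27.32°.

θ_t ≈ 27.32°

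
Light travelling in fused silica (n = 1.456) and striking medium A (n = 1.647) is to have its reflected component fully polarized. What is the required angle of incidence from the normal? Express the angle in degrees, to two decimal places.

θ_B ≈ 48.52°

Brewster's condition: tan θ_B = n₂/n₁ = 1.647/1.456 = 1.1312. Taking the arctangent, θ_B = 48.52°.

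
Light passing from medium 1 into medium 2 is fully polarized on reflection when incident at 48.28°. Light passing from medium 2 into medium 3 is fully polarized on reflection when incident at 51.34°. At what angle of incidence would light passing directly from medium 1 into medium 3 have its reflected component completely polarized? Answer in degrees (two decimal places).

θ_B ≈ 54.50°

n₂/n₁ = tan 48.28° = 1.1216 and n₃/n₂ = tan 51.34° = 1.2500.
n₃/n₁ = 1.4020. Then tan θ_B(1→3) = n₃/n₁, so θ_B(1→3) = arctan(1.4020) = 54.50°.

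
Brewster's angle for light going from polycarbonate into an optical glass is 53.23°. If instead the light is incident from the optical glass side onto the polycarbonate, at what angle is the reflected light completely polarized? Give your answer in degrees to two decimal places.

θ_B' ≈ 36.77°

Reversing the direction swaps n₁ and n₂, so tan θ_B' = 1/tan θ_B and θ_B' = 90° − θ_B.
Hence θ_B' = 90° − 53.23° = 36.77°.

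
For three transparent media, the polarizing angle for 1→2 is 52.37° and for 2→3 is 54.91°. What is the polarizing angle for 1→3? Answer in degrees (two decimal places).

n₂/n₁ = tan 52.37° = 1.2971 and n₃/n₂ = tan 54.91° = 1.4234.
So n₃/n₁ = (n₂/n₁)(n₃/n₂) = 1.2971 × 1.4234 = 1.8463.
θ_B(1→3) = arctan(1.8463) = 61.56°.

θ_B ≈ 61.56°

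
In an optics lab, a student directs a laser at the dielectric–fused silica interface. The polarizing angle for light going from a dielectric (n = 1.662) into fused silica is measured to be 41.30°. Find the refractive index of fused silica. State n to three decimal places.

n ≈ 1.460

At the polarizing angle, tan θ_B = n₂/n₁ with n₁ on the incident side (a dielectric) and n₂ on the transmitted side (fused silica).
n₂ = n₁ tan θ_B = 1.662 × tan 41.30° = 1.460.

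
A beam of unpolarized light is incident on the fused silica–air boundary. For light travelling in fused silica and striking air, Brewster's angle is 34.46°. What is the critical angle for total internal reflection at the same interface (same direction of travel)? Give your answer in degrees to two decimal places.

tan θ_B = n₂/n₁ = tan 34.46° = 0.6863.
Total internal reflection: sin θ_c = n₂/n₁ = 0.6863.
θ_c = arcsin(0.6863) = 43.33°.

θ_c ≈ 43.33°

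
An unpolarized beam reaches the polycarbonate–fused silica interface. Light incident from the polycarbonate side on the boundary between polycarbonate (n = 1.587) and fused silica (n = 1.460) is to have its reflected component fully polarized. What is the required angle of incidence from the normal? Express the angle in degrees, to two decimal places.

θ_B ≈ 42.61°

tan θ_B = n₂/n₁ = 1.460/1.587 = 0.9200.
θ_B = arctan(0.9200) = 42.61°.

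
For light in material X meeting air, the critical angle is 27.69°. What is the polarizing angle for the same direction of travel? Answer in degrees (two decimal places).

sin θ_c = n₂/n₁, so n₂/n₁ = sin 27.69° = 0.4647.
Brewster: tan θ_B = n₂/n₁ = 0.4647.
θ_B = arctan(0.4647) = 24.92°.

θ_B ≈ 24.92°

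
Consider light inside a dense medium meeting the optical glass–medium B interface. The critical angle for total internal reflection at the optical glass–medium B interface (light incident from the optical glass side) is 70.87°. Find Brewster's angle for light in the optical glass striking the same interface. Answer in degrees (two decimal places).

θ_B ≈ 43.37°

sin θ_c = n₂/n₁, so n₂/n₁ = sin 70.87° = 0.9448.
Brewster: tan θ_B = n₂/n₁ = 0.9448.
θ_B = arctan(0.9448) = 43.37°.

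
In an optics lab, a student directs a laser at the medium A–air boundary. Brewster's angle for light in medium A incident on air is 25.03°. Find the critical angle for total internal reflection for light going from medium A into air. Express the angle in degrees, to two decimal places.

θ_c ≈ 27.84°

tan θ_B = n₂/n₁ = tan 25.03° = 0.4669.
Total internal reflection: sin θ_c = n₂/n₁ = 0.4669.
θ_c = arcsin(0.4669) = 27.84°.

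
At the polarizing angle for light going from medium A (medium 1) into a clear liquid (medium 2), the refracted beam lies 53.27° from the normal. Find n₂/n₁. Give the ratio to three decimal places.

At Brewster incidence θ_B = 90° − θ_t = 90° − 53.27° = 36.73°.
tan θ_B = n₂/n₁, so n₂/n₁ = tan 36.73° = 0.746.

n₂/n₁ ≈ 0.746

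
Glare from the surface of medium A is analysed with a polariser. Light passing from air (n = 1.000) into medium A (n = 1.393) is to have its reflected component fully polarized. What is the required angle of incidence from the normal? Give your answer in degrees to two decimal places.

θ_B ≈ 54.33°

Here n₂/n₁ = 1.393/1.000 = 1.3930, and Brewster's law gives tan θ_B = n₂/n₁.
So θ_B = arctan 1.3930 = 54.33°.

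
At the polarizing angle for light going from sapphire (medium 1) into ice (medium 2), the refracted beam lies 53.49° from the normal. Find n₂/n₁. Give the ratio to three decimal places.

n₂/n₁ ≈ 0.740

At Brewster incidence θ_B = 90° − θ_t = 90° − 53.49° = 36.51°.
tan θ_B = n₂/n₁, so n₂/n₁ = tan 36.51° = 0.740.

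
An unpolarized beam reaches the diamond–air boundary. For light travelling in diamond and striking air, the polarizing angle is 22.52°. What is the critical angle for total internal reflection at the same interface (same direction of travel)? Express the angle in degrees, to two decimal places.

n₂/n₁ = tan 22.52° = 0.4146; the critical angle satisfies sin θ_c = n₂/n₁.
θ_c = arcsin(0.4146) = 24.50°.

θ_c ≈ 24.50°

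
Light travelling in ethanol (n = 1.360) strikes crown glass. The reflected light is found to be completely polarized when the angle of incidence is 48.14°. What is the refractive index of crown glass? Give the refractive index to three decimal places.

n ≈ 1.518

At the Brewster angle, tan θ_B = n₂/n₁ with n₁ on the incident side (ethanol) and n₂ on the transmitted side (crown glass).
n₂ = n₁ tan θ_B = 1.360 × tan 48.14° = 1.518.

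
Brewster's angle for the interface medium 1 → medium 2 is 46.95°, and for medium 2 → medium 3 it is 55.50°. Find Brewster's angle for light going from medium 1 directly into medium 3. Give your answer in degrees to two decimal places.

θ_B ≈ 57.30°

n₂/n₁ = tan 46.95° = 1.0705 and n₃/n₂ = tan 55.50° = 1.4550.
Multiplying, n₃/n₁ = 1.0705 × 1.4550 = 1.5576, and θ_B(1→3) = arctan 1.5576 = 57.30°.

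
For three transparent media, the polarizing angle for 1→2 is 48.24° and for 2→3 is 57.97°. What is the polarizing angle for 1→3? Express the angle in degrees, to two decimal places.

θ_B ≈ 60.81°

n₂/n₁ = tan 48.24° = 1.1200 and n₃/n₂ = tan 57.97° = 1.5985.
So n₃/n₁ = (n₂/n₁)(n₃/n₂) = 1.1200 × 1.5985 = 1.7903.
θ_B(1→3) = arctan(1.7903) = 60.81°.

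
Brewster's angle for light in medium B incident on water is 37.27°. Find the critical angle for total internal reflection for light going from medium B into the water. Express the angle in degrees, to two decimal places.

tan θ_B = n₂/n₁ = tan 37.27° = 0.7610.
Total internal reflection: sin θ_c = n₂/n₁ = 0.7610.
θ_c = arcsin(0.7610) = 49.55°.

θ_c ≈ 49.55°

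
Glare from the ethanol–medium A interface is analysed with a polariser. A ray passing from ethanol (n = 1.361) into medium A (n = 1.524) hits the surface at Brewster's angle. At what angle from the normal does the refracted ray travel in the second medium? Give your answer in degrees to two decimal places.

θ_t ≈ 41.77°

θ_B = arctan(n₂/n₁) = arctan(1.524/1.361) = 48.23°.
At Brewster's angle the reflected and refracted rays are perpendicular, so θ_t = 90° − θ_B = 90° − 48.23° = 41.77°.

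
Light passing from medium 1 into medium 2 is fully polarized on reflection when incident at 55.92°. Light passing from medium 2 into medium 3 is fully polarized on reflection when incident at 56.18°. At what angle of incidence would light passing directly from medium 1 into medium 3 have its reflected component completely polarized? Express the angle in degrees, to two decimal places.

n₂/n₁ = tan 55.92° = 1.4781 and n₃/n₂ = tan 56.18° = 1.4927.
n₃/n₁ = 2.2063. Then tan θ_B(1→3) = n₃/n₁, so θ_B(1→3) = arctan(2.2063) = 65.62°.

θ_B ≈ 65.62°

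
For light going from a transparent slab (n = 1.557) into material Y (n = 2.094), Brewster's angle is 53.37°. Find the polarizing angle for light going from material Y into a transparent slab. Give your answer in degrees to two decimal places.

θ_B' ≈ 36.63°

Reversing the direction swaps n₁ and n₂, so tan θ_B' = 1/tan θ_B and θ_B' = 90° − θ_B.
Hence θ_B' = 90° − 53.37° = 36.63°.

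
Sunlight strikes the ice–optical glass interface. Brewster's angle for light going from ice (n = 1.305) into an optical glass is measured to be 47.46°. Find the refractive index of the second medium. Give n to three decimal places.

n ≈ 1.422

Brewster's law: tan θ_B = n₂/n₁ (light incident in ice, refracted into an optical glass).
n₂ = n₁ tan θ_B = 1.305 × tan 47.46° = 1.422.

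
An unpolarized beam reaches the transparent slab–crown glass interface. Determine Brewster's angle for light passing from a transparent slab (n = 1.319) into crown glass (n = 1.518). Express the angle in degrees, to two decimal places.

The reflected p-component vanishes when tan θ_B = n₂/n₁.
Here n₂/n₁ = 1.518/1.319 = 1.1509, and Brewster's law gives tan θ_B = n₂/n₁. Taking the arctangent, θ_B = 49.01°.

θ_B ≈ 49.01°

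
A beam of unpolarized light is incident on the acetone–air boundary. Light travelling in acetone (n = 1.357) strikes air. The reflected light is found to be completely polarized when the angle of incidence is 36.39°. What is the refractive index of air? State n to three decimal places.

Full polarization of the reflected beam means tan θ_B = n₂/n₁, where n₁ is the incident medium (acetone).
n₂ = n₁ tan θ_B = 1.357 × tan 36.39° = 1.000.

n ≈ 1.000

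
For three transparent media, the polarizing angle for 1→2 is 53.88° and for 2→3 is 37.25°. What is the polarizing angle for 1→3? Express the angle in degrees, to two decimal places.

θ_B ≈ 46.18°

Each Brewster angle gives a ratio: n₂/n₁ = tan 53.88° = 1.3703, n₃/n₂ = tan 37.25° = 0.7604.
Multiplying, n₃/n₁ = 1.3703 × 0.7604 = 1.0420, and θ_B(1→3) = arctan 1.0420 = 46.18°.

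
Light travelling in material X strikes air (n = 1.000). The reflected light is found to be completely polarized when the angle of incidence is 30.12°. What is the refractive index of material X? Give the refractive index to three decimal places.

Full polarization of the reflected beam means tan θ_B = n₂/n₁, where n₁ is the incident medium (material X).
n₁ = n₂ / tan θ_B = 1.000 / tan 30.12° = 1.724.

n ≈ 1.724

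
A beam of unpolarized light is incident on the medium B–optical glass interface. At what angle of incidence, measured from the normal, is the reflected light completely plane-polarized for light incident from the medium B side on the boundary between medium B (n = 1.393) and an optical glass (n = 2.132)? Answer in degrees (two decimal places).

tan θ_B = n₂/n₁ = 2.132/1.393 = 1.5305.
So θ_B = arctan 1.5305 = 56.84°.

θ_B ≈ 56.84°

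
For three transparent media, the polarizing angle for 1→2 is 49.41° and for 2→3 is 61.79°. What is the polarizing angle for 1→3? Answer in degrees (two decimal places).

tan θ_B(1→2) = n₂/n₁ = tan 49.41° = 1.1671.
tan θ_B(2→3) = n₃/n₂ = tan 61.79° = 1.8642.
So n₃/n₁ = (n₂/n₁)(n₃/n₂) = 1.1671 × 1.8642 = 2.1758.
θ_B(1→3) = arctan(2.1758) = 65.32°.

θ_B ≈ 65.32°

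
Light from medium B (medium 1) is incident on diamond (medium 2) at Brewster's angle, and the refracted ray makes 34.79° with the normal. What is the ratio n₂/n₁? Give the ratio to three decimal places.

n₂/n₁ ≈ 1.439

At Brewster incidence θ_B = 90° − θ_t = 90° − 34.79° = 55.21°.
tan θ_B = n₂/n₁, so n₂/n₁ = tan 55.21° = 1.439.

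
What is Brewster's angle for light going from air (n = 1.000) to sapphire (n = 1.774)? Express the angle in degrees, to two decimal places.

θ_B ≈ 60.59°

Brewster's condition: tan θ_B = n₂/n₁ = 1.774/1.000 = 1.7740.
So θ_B = arctan 1.7740 = 60.59°.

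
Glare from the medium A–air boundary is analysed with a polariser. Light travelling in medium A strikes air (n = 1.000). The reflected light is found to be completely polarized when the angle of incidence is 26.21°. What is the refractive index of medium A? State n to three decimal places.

n ≈ 2.031

At Brewster's angle, tan θ_B = n₂/n₁ with n₁ on the incident side (medium A) and n₂ on the transmitted side (air).
n₁ = n₂ / tan θ_B = 1.000 / tan 26.21° = 2.031.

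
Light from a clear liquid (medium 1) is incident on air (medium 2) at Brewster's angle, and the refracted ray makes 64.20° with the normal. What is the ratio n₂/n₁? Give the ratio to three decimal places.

θ_B + θ_t = 90°, so θ_B = 90° − 64.20° = 25.80°.
tan θ_B = n₂/n₁, so n₂/n₁ = tan 25.80° = 0.483.

n₂/n₁ ≈ 0.483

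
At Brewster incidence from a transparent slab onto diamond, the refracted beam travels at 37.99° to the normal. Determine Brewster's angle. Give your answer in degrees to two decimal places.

θ_B ≈ 52.01°

At Brewster's angle the reflected and refracted rays are perpendicular, so θ_B + θ_t = 90°.
θ_B = 90° − 37.99° = 52.01°.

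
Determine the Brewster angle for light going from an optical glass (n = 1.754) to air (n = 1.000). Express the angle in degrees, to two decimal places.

At Brewster's angle the reflected and refracted rays are perpendicular, which with Snell's law gives tan θ_B = n₂/n₁.
Here n₂/n₁ = 1.000/1.754 = 0.5701, and Brewster's law gives tan θ_B = n₂/n₁. Taking the arctangent, θ_B = 29.69°.

θ_B ≈ 29.69°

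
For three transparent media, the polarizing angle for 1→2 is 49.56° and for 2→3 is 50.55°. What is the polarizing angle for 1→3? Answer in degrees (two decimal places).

n₂/n₁ = tan 49.56° = 1.1733 and n₃/n₂ = tan 50.55° = 1.2153.
n₃/n₁ = 1.4259. Then tan θ_B(1→3) = n₃/n₁, so θ_B(1→3) = arctan(1.4259) = 54.96°.

θ_B ≈ 54.96°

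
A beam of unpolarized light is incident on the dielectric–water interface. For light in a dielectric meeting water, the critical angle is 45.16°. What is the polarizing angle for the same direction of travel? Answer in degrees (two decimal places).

θ_B ≈ 35.34°

n₂/n₁ = sin θ_c = sin 45.16° = 0.7091.
tan θ_B equals the same ratio, so θ_B = arctan(0.7091) = 35.34°.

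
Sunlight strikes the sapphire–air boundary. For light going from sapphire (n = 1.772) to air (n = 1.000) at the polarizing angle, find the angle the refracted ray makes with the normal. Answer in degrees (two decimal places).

First find Brewster's angle: tan θ_B = 1.000/1.772 = 0.5643, giving θ_B = 29.44°.
The refracted ray is perpendicular to the reflected ray, so θ_t = 90° − θ_B = 60.56°.

θ_t ≈ 60.56°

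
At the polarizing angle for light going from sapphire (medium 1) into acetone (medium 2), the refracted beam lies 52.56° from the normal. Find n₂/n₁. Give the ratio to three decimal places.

n₂/n₁ ≈ 0.766

At Brewster incidence θ_B = 90° − θ_t = 90° − 52.56° = 37.44°.
Then n₂/n₁ = tan θ_B = tan 37.44° = 0.766.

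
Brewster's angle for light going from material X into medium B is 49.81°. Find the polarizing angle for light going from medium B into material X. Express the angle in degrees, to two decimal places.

θ_B' ≈ 40.19°

tan θ_B' = n₁/n₂ = 1/tan θ_B, so θ_B' = 90° − θ_B.
θ_B' = 90° − 49.81° = 40.19°.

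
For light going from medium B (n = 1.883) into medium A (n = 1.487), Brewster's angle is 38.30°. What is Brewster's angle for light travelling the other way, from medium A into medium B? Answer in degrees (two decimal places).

θ_B' ≈ 51.70°

Reversing the direction swaps n₁ and n₂, so tan θ_B' = 1/tan θ_B and θ_B' = 90° − θ_B.
Hence θ_B' = 90° − 38.30° = 51.70°.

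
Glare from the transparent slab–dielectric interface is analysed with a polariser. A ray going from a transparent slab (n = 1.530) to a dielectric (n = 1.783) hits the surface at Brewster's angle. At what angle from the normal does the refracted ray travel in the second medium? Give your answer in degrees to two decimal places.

tan θ_B = n₂/n₁ = 1.783/1.530 = 1.1654, so θ_B = 49.37°.
At Brewster's angle the reflected and refracted rays are perpendicular, so θ_t = 90° − θ_B = 90° − 49.37° = 40.63°.

θ_t ≈ 40.63°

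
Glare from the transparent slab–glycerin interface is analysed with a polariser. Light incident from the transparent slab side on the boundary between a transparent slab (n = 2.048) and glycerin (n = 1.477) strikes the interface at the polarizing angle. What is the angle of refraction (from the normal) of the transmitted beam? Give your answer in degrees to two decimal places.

tan θ_B = n₂/n₁ = 1.477/2.048 = 0.7212, so θ_B = 35.80°.
Since θ_B + θ_t = 90° at Brewster incidence, θ_t = 90° − 35.80° = 54.20°.

θ_t ≈ 54.20°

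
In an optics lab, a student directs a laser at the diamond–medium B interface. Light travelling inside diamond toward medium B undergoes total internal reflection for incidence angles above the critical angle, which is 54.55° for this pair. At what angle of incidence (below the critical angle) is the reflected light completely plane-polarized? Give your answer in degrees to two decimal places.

θ_B ≈ 39.17°

n₂/n₁ = sin θ_c = sin 54.55° = 0.8146.
tan θ_B equals the same ratio, so θ_B = arctan(0.8146) = 39.17°.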